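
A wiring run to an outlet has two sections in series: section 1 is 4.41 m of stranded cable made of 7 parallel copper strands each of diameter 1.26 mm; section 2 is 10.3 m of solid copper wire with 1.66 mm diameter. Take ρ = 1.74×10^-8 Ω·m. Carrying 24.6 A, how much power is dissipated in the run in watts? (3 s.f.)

Section 1: A_strand = π(6.3000e-04)² = 1.247e-06 m²; R₁ = ρL/(N·A_s) = (1.74×10^-8)(4.41)/(7×1.247e-06) = 0.008791 Ω
Section 2: A = π(d/2)² = π(8.3000e-04 m)² = 2.164e-06 m²
R₂ = (1.74×10^-8)(10.3)/(2.164e-06) = 0.08281 Ω
R = R₁ + R₂ = 0.0916 Ω
P = I²R = (24.6)² × 0.0916 = 55.4 W

55.4 W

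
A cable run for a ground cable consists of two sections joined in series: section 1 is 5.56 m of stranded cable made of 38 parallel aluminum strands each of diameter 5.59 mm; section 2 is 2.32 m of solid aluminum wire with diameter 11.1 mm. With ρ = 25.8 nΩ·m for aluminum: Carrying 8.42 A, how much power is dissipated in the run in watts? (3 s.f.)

0.0548 W

ρ = 25.8 nΩ·m = 2.58×10^-8 Ω·m
Section 1: A_strand = π(2.7950e-03)² = 2.454e-05 m²; R₁ = ρL/(N·A_s) = (2.58×10^-8)(5.56)/(38×2.454e-05) = 1.538×10^-4 Ω
Section 2: A = π(d/2)² = π(5.5500e-03 m)² = 9.677e-05 m²
R₂ = (2.58×10^-8)(2.32)/(9.677e-05) = 6.185×10^-4 Ω
R = R₁ + R₂ = 7.724×10^-4 Ω
P = I²R = (8.42)² × 7.724×10^-4 = 0.0548 W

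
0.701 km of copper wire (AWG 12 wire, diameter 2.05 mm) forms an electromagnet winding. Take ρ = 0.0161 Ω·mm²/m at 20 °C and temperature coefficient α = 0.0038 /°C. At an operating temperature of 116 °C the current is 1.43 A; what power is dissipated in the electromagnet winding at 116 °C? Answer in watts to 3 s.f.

ρ = 0.0161 Ω·mm²/m = 1.61×10^-8 Ω·m
A = π(2.05/2 mm)² = π(1.0250e-03 m)² = 3.301e-06 m²
R₍20₎ = ρL/A = (1.61×10^-8)(701)/(3.301e-06) = 3.419 Ω
R₍116₎ = R₍20₎(1 + αΔT) = 3.419 × (1 + 0.0038×96) = 4.667 Ω
P = I²R = (1.43)² × 4.667 = 9.54 W

9.54 W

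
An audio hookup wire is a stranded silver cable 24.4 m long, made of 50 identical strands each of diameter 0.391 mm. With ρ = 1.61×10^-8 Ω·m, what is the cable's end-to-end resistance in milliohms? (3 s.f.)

65.4 mΩ

A_strand = π(1.9550e-04 m)² = 1.201e-07 m²
R_strand = ρL/A = (1.61×10^-8)(24.4)/(1.201e-07) = 3.272 Ω
R_total = R_strand/N = 3.272/50 = 65.4 mΩ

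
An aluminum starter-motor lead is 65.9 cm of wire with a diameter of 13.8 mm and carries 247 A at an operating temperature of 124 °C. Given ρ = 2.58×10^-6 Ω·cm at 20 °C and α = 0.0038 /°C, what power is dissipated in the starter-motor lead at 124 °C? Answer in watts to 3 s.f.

9.68 W

ρ = 2.58×10^-6 Ω·cm = 2.58×10^-8 Ω·m
A = π(d/2)² = π(6.9000e-03 m)² = 1.496e-04 m²
R₍20₎ = ρL/A = (2.58×10^-8)(0.659)/(1.496e-04) = 1.137×10^-4 Ω
R₍124₎ = R₍20₎(1 + αΔT) = 1.137×10^-4 × (1 + 0.0038×104) = 1.586×10^-4 Ω
P = I²R = (247)² × 1.586×10^-4 = 9.68 W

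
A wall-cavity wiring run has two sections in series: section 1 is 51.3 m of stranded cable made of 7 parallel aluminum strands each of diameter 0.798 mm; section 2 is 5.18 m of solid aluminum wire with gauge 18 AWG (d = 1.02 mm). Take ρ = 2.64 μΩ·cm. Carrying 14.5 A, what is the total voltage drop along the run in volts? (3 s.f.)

ρ = 2.64 μΩ·cm = 2.64×10^-8 Ω·m
Section 1: A_strand = π(3.9900e-04)² = 5.001e-07 m²; R₁ = ρL/(N·A_s) = (2.64×10^-8)(51.3)/(7×5.001e-07) = 0.3868 Ω
Section 2: A = π(1.02/2 mm)² = π(5.1000e-04 m)² = 8.171e-07 m²
R₂ = (2.64×10^-8)(5.18)/(8.171e-07) = 0.1674 Ω
R = R₁ + R₂ = 0.5542 Ω
V = IR = 14.5 × 0.5542 = 8.04 V

8.04 V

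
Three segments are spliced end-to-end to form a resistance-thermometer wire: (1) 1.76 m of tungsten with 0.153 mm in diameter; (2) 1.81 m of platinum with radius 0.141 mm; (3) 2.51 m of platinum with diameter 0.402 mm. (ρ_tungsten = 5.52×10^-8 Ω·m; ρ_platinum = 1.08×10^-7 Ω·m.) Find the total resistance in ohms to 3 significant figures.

Seg 1: A = π(d/2)² = π(7.6500e-05 m)² = 1.839e-08 m²
R_1 = (5.52×10^-8)(1.76)/(1.839e-08) = 5.284 Ω
Seg 2: A = πr² = π(1.4100e-04 m)² = 6.246e-08 m²
R_2 = (1.08×10^-7)(1.81)/(6.246e-08) = 3.13 Ω
Seg 3: A = π(d/2)² = π(2.0100e-04 m)² = 1.269e-07 m²
R_3 = (1.08×10^-7)(2.51)/(1.269e-07) = 2.136 Ω
R_total = R_1 + R_2 + R_3 = 10.5 Ω

10.5 Ω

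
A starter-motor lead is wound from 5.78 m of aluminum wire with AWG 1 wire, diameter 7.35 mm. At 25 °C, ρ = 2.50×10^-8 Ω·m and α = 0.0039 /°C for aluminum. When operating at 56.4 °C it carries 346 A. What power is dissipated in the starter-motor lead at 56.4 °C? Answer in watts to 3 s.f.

458 W

A = π(7.35/2 mm)² = π(3.6750e-03 m)² = 4.243e-05 m²
R₍25₎ = ρL/A = (2.50×10^-8)(5.78)/(4.243e-05) = 0.003406 Ω
R₍56.4₎ = R₍25₎(1 + αΔT) = 0.003406 × (1 + 0.0039×31.4) = 0.003823 Ω
P = I²R = (346)² × 0.003823 = 458 W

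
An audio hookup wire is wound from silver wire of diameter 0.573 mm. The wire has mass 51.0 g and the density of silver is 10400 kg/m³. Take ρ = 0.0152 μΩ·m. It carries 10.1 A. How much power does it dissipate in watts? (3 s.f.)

ρ = 0.0152 μΩ·m = 1.52×10^-8 Ω·m
A = π(d/2)² = π(2.8650e-04 m)² = 2.5787e-07 m²
L = m/(density·A) = 0.051/(10400×2.5787e-07) = 19.02 m
R = ρL/A = (1.52×10^-8)(19.02)/(2.5787e-07) = 1.121 Ω
P = I²R = (10.1)² × 1.121 = 114 W

114 W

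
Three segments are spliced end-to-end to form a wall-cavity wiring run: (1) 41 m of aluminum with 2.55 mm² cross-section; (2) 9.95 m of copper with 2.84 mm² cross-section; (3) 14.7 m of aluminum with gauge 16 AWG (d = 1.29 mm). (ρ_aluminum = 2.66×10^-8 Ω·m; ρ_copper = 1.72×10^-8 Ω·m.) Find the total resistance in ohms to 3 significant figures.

Seg 1: A = 2.55 mm² = 2.550e-06 m²
R_1 = (2.66×10^-8)(41)/(2.550e-06) = 0.4277 Ω
Seg 2: A = 2.84 mm² = 2.840e-06 m²
R_2 = (1.72×10^-8)(9.95)/(2.840e-06) = 0.06026 Ω
Seg 3: A = π(1.29/2 mm)² = π(6.4500e-04 m)² = 1.307e-06 m²
R_3 = (2.66×10^-8)(14.7)/(1.307e-06) = 0.2992 Ω
R_total = R_1 + R_2 + R_3 = 0.787 Ω

0.787 Ω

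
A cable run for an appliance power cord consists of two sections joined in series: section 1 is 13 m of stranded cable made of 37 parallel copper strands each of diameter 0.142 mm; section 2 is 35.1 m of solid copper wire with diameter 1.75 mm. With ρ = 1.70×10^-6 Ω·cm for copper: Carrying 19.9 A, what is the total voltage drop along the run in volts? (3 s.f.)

ρ = 1.70×10^-6 Ω·cm = 1.70×10^-8 Ω·m
Section 1: A_strand = π(7.1000e-05)² = 1.584e-08 m²; R₁ = ρL/(N·A_s) = (1.70×10^-8)(13)/(37×1.584e-08) = 0.3772 Ω
Section 2: A = π(d/2)² = π(8.7500e-04 m)² = 2.405e-06 m²
R₂ = (1.70×10^-8)(35.1)/(2.405e-06) = 0.2481 Ω
R = R₁ + R₂ = 0.6252 Ω
V = IR = 19.9 × 0.6252 = 12.4 V

12.4 V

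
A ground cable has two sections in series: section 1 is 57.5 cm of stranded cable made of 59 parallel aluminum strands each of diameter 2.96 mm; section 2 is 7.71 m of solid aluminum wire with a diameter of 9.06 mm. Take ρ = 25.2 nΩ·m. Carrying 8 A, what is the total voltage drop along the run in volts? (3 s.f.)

ρ = 25.2 nΩ·m = 2.52×10^-8 Ω·m
Section 1: A_strand = π(1.4800e-03)² = 6.881e-06 m²; R₁ = ρL/(N·A_s) = (2.52×10^-8)(0.575)/(59×6.881e-06) = 3.569×10^-5 Ω
Section 2: A = π(d/2)² = π(4.5300e-03 m)² = 6.447e-05 m²
R₂ = (2.52×10^-8)(7.71)/(6.447e-05) = 0.003014 Ω
R = R₁ + R₂ = 0.003049 Ω
V = IR = 8 × 0.003049 = 0.0244 V

0.0244 V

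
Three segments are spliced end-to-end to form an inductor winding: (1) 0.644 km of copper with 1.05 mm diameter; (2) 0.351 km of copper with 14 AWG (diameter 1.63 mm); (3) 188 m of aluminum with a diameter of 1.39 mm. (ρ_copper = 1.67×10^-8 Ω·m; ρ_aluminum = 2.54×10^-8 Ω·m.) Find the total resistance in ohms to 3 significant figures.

Seg 1: A = π(d/2)² = π(5.2500e-04 m)² = 8.659e-07 m²
R_1 = (1.67×10^-8)(644)/(8.659e-07) = 12.42 Ω
Seg 2: A = π(1.63/2 mm)² = π(8.1500e-04 m)² = 2.087e-06 m²
R_2 = (1.67×10^-8)(351)/(2.087e-06) = 2.809 Ω
Seg 3: A = π(d/2)² = π(6.9500e-04 m)² = 1.517e-06 m²
R_3 = (2.54×10^-8)(188)/(1.517e-06) = 3.147 Ω
R_total = R_1 + R_2 + R_3 = 18.4 Ω

18.4 Ω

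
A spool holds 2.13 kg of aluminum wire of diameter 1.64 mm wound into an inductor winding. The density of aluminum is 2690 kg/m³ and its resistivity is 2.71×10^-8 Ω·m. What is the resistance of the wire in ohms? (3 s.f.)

A = π(d/2)² = π(8.2000e-04 m)² = 2.1124e-06 m²
L = m/(density·A) = 2.13/(2690×2.1124e-06) = 374.8 m
R = ρL/A = (2.71×10^-8)(374.8)/(2.1124e-06) = 4.81 Ω

4.81 Ω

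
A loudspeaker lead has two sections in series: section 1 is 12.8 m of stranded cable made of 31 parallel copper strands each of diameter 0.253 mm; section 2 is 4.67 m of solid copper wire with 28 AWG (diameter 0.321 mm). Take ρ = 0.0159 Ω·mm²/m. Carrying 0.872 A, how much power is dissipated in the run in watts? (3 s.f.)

0.797 W

ρ = 0.0159 Ω·mm²/m = 1.59×10^-8 Ω·m
Section 1: A_strand = π(1.2650e-04)² = 5.027e-08 m²; R₁ = ρL/(N·A_s) = (1.59×10^-8)(12.8)/(31×5.027e-08) = 0.1306 Ω
Section 2: A = π(0.321/2 mm)² = π(1.6050e-04 m)² = 8.093e-08 m²
R₂ = (1.59×10^-8)(4.67)/(8.093e-08) = 0.9175 Ω
R = R₁ + R₂ = 1.048 Ω
P = I²R = (0.872)² × 1.048 = 0.797 W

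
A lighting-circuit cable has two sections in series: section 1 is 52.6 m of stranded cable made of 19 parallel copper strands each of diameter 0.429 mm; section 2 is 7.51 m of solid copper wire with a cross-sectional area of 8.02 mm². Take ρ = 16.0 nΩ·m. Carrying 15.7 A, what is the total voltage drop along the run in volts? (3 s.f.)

5.05 V

ρ = 16.0 nΩ·m = 1.60×10^-8 Ω·m
Section 1: A_strand = π(2.1450e-04)² = 1.445e-07 m²; R₁ = ρL/(N·A_s) = (1.60×10^-8)(52.6)/(19×1.445e-07) = 0.3064 Ω
Section 2: A = 8.02 mm² = 8.020e-06 m²
R₂ = (1.60×10^-8)(7.51)/(8.020e-06) = 0.01498 Ω
R = R₁ + R₂ = 0.3214 Ω
V = IR = 15.7 × 0.3214 = 5.05 V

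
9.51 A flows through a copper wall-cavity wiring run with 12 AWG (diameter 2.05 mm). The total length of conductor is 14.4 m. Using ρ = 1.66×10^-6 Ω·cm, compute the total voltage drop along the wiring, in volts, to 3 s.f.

0.689 V

ρ = 1.66×10^-6 Ω·cm = 1.66×10^-8 Ω·m
A = π(2.05/2 mm)² = π(1.0250e-03 m)² = 3.301e-06 m²
R = ρL/A = (1.66×10^-8)(14.4)/(3.301e-06) = 0.07242 Ω
V = IR = 9.51 × 0.07242 = 0.689 V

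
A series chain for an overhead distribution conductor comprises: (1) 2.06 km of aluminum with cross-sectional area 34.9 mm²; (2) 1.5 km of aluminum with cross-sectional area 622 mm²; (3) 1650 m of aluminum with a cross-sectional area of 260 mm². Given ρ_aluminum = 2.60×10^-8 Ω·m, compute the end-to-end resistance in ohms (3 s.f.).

1.76 Ω

Seg 1: A = 34.9 mm² = 3.490e-05 m²
R_1 = (2.60×10^-8)(2060)/(3.490e-05) = 1.535 Ω
Seg 2: A = 622 mm² = 6.220e-04 m²
R_2 = (2.60×10^-8)(1500)/(6.220e-04) = 0.0627 Ω
Seg 3: A = 260 mm² = 2.600e-04 m²
R_3 = (2.60×10^-8)(1650)/(2.600e-04) = 0.165 Ω
R_total = R_1 + R_2 + R_3 = 1.76 Ω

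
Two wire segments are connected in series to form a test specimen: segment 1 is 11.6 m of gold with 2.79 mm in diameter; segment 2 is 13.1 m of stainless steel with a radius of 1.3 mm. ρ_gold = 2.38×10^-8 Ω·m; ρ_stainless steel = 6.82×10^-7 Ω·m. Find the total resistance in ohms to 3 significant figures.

1.73 Ω

Segment 1: A = π(d/2)² = π(1.3950e-03 m)² = 6.114e-06 m²
R₁ = ρL/A = (2.38×10^-8)(11.6)/(6.114e-06) = 0.04516 Ω
Segment 2: A = πr² = π(1.3000e-03 m)² = 5.309e-06 m²
R₂ = (6.82×10^-7)(13.1)/(5.309e-06) = 1.683 Ω
R = R₁ + R₂ = 1.73 Ω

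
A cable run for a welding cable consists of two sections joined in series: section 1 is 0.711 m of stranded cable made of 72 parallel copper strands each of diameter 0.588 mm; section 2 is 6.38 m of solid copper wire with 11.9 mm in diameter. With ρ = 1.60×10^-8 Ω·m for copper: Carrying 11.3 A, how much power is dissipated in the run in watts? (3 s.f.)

Section 1: A_strand = π(2.9400e-04)² = 2.715e-07 m²; R₁ = ρL/(N·A_s) = (1.60×10^-8)(0.711)/(72×2.715e-07) = 5.819×10^-4 Ω
Section 2: A = π(d/2)² = π(5.9500e-03 m)² = 1.112e-04 m²
R₂ = (1.60×10^-8)(6.38)/(1.112e-04) = 9.178×10^-4 Ω
R = R₁ + R₂ = 0.0015 Ω
P = I²R = (11.3)² × 0.0015 = 0.191 W

0.191 W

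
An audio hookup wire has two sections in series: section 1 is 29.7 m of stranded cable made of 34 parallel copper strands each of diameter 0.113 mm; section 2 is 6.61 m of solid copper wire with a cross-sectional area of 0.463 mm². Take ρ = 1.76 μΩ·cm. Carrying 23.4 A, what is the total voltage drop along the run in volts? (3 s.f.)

41.8 V

ρ = 1.76 μΩ·cm = 1.76×10^-8 Ω·m
Section 1: A_strand = π(5.6500e-05)² = 1.003e-08 m²; R₁ = ρL/(N·A_s) = (1.76×10^-8)(29.7)/(34×1.003e-08) = 1.533 Ω
Section 2: A = 0.463 mm² = 4.630e-07 m²
R₂ = (1.76×10^-8)(6.61)/(4.630e-07) = 0.2513 Ω
R = R₁ + R₂ = 1.784 Ω
V = IR = 23.4 × 1.784 = 41.8 V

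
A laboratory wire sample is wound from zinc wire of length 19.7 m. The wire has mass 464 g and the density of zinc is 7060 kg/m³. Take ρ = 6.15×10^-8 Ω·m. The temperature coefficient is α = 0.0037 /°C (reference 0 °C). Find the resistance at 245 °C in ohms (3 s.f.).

A = m/(density·L) = 0.464/(7060×19.7) = 3.3362e-06 m²
R = ρL/A = (6.15×10^-8)(19.7)/(3.3362e-06) = 0.3632 Ω
R(245 °C) = 0.3632 × (1 + 0.0037×245) = 0.692 Ω

0.692 Ω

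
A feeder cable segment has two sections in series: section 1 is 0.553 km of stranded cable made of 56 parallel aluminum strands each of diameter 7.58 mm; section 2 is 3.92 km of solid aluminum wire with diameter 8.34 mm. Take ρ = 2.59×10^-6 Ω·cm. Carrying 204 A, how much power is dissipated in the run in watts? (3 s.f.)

ρ = 2.59×10^-6 Ω·cm = 2.59×10^-8 Ω·m
Section 1: A_strand = π(3.7900e-03)² = 4.513e-05 m²; R₁ = ρL/(N·A_s) = (2.59×10^-8)(553)/(56×4.513e-05) = 0.005668 Ω
Section 2: A = π(d/2)² = π(4.1700e-03 m)² = 5.463e-05 m²
R₂ = (2.59×10^-8)(3920)/(5.463e-05) = 1.859 Ω
R = R₁ + R₂ = 1.864 Ω
P = I²R = (204)² × 1.864 = 77600 W

77600 W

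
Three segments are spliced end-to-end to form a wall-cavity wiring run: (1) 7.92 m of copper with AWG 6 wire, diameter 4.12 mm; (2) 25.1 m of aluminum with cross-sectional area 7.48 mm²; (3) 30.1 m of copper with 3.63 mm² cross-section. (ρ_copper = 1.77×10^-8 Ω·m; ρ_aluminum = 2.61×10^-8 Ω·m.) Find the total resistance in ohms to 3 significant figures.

Seg 1: A = π(4.12/2 mm)² = π(2.0600e-03 m)² = 1.333e-05 m²
R_1 = (1.77×10^-8)(7.92)/(1.333e-05) = 0.01052 Ω
Seg 2: A = 7.48 mm² = 7.480e-06 m²
R_2 = (2.61×10^-8)(25.1)/(7.480e-06) = 0.08758 Ω
Seg 3: A = 3.63 mm² = 3.630e-06 m²
R_3 = (1.77×10^-8)(30.1)/(3.630e-06) = 0.1468 Ω
R_total = R_1 + R_2 + R_3 = 0.245 Ω

0.245 Ω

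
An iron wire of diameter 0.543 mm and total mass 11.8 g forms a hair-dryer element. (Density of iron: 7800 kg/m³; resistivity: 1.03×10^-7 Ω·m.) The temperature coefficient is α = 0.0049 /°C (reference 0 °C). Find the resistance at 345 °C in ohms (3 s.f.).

A = π(d/2)² = π(2.7150e-04 m)² = 2.3157e-07 m²
L = m/(density·A) = 0.0118/(7800×2.3157e-07) = 6.533 m
R = ρL/A = (1.03×10^-7)(6.533)/(2.3157e-07) = 2.906 Ω
R(345 °C) = 2.906 × (1 + 0.0049×345) = 7.82 Ω

7.82 Ω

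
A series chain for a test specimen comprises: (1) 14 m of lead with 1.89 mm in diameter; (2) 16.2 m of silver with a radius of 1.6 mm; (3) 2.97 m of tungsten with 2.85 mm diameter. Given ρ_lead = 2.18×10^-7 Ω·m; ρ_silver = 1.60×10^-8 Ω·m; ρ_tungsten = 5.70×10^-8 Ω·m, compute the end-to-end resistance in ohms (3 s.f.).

1.15 Ω

Seg 1: A = π(d/2)² = π(9.4500e-04 m)² = 2.806e-06 m²
R_1 = (2.18×10^-7)(14)/(2.806e-06) = 1.088 Ω
Seg 2: A = πr² = π(1.6000e-03 m)² = 8.042e-06 m²
R_2 = (1.60×10^-8)(16.2)/(8.042e-06) = 0.03223 Ω
Seg 3: A = π(d/2)² = π(1.4250e-03 m)² = 6.379e-06 m²
R_3 = (5.70×10^-8)(2.97)/(6.379e-06) = 0.02654 Ω
R_total = R_1 + R_2 + R_3 = 1.15 Ω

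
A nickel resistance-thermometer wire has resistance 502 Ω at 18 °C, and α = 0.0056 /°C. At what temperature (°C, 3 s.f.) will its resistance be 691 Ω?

R = R₀(1 + α(T − T₀)) ⇒ T = T₀ + (R/R₀ − 1)/α
T = 18 + (691/502 − 1)/0.0056 = 18 + (0.3765)/0.0056 = 85.2 °C

85.2 °C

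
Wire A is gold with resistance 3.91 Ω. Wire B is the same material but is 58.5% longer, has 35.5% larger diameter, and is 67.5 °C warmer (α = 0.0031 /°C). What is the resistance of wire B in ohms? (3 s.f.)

4.08 Ω

R ∝ ρL/d² with ρ ∝ (1+αΔT), so R_B/R_A = (1 + 58.5/100) × (1 + 35.5/100)⁻² × (1 + 0.0031×67.5)
= 1.585 × 0.5446 × 1.209 = 1.044
R_B = 1.044 × 3.91 = 4.08 Ω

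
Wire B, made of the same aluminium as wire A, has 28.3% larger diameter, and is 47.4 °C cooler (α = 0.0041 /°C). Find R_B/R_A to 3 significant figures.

0.489

R ∝ ρL/d² with ρ ∝ (1+αΔT), so R_B/R_A = (1 + 28.3/100)⁻² × (1 − 0.0041×47.4)
= 0.6075 × 0.8057 = 0.489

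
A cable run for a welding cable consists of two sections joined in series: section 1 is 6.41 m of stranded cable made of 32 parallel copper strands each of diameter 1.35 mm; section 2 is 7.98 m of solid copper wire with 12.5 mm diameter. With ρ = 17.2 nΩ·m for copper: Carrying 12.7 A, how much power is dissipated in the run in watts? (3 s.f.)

ρ = 17.2 nΩ·m = 1.72×10^-8 Ω·m
Section 1: A_strand = π(6.7500e-04)² = 1.431e-06 m²; R₁ = ρL/(N·A_s) = (1.72×10^-8)(6.41)/(32×1.431e-06) = 0.002407 Ω
Section 2: A = π(d/2)² = π(6.2500e-03 m)² = 1.227e-04 m²
R₂ = (1.72×10^-8)(7.98)/(1.227e-04) = 0.001118 Ω
R = R₁ + R₂ = 0.003525 Ω
P = I²R = (12.7)² × 0.003525 = 0.569 W

0.569 W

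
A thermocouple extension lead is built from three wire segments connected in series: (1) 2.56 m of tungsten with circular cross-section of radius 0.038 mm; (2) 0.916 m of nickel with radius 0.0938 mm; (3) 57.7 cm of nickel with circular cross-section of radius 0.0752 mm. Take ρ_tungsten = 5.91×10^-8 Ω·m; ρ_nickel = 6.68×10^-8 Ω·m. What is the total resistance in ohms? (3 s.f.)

37.7 Ω

Seg 1: A = πr² = π(3.8000e-05 m)² = 4.536e-09 m²
R_1 = (5.91×10^-8)(2.56)/(4.536e-09) = 33.35 Ω
Seg 2: A = πr² = π(9.3800e-05 m)² = 2.764e-08 m²
R_2 = (6.68×10^-8)(0.916)/(2.764e-08) = 2.214 Ω
Seg 3: A = πr² = π(7.5200e-05 m)² = 1.777e-08 m²
R_3 = (6.68×10^-8)(0.577)/(1.777e-08) = 2.17 Ω
R_total = R_1 + R_2 + R_3 = 37.7 Ω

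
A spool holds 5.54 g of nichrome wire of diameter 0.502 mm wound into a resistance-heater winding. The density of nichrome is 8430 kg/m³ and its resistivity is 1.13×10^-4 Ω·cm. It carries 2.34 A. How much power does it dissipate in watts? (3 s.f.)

104 W

ρ = 1.13×10^-4 Ω·cm = 1.13×10^-6 Ω·m
A = π(d/2)² = π(2.5100e-04 m)² = 1.9792e-07 m²
L = m/(density·A) = 0.00554/(8430×1.9792e-07) = 3.32 m
R = ρL/A = (1.13×10^-6)(3.32)/(1.9792e-07) = 18.96 Ω
P = I²R = (2.34)² × 18.96 = 104 W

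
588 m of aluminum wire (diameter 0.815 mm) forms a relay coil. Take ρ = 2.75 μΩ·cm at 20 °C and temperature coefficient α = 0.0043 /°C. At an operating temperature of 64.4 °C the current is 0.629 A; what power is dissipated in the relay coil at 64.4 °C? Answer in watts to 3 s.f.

14.6 W

ρ = 2.75 μΩ·cm = 2.75×10^-8 Ω·m
A = π(d/2)² = π(4.0750e-04 m)² = 5.217e-07 m²
R₍20₎ = ρL/A = (2.75×10^-8)(588)/(5.217e-07) = 31 Ω
R₍64.4₎ = R₍20₎(1 + αΔT) = 31 × (1 + 0.0043×44.4) = 36.91 Ω
P = I²R = (0.629)² × 36.91 = 14.6 W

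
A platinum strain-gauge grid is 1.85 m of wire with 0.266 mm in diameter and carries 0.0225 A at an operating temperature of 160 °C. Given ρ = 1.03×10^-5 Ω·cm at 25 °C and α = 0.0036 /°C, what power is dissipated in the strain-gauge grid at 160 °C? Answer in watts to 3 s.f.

0.00258 W

ρ = 1.03×10^-5 Ω·cm = 1.03×10^-7 Ω·m
A = π(d/2)² = π(1.3300e-04 m)² = 5.557e-08 m²
R₍25₎ = ρL/A = (1.03×10^-7)(1.85)/(5.557e-08) = 3.429 Ω
R₍160₎ = R₍25₎(1 + αΔT) = 3.429 × (1 + 0.0036×135) = 5.095 Ω
P = I²R = (0.0225)² × 5.095 = 0.00258 W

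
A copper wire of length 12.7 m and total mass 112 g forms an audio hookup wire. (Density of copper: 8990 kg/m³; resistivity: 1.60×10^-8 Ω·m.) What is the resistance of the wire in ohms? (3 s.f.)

0.207 Ω

A = m/(density·L) = 0.112/(8990×12.7) = 9.8097e-07 m²
R = ρL/A = (1.60×10^-8)(12.7)/(9.8097e-07) = 0.207 Ω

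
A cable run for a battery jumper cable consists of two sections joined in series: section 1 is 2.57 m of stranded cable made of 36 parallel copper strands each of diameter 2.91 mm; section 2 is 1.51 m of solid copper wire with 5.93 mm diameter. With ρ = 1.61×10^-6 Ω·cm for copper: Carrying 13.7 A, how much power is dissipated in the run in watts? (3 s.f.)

0.198 W

ρ = 1.61×10^-6 Ω·cm = 1.61×10^-8 Ω·m
Section 1: A_strand = π(1.4550e-03)² = 6.651e-06 m²; R₁ = ρL/(N·A_s) = (1.61×10^-8)(2.57)/(36×6.651e-06) = 1.728×10^-4 Ω
Section 2: A = π(d/2)² = π(2.9650e-03 m)² = 2.762e-05 m²
R₂ = (1.61×10^-8)(1.51)/(2.762e-05) = 8.802×10^-4 Ω
R = R₁ + R₂ = 0.001053 Ω
P = I²R = (13.7)² × 0.001053 = 0.198 W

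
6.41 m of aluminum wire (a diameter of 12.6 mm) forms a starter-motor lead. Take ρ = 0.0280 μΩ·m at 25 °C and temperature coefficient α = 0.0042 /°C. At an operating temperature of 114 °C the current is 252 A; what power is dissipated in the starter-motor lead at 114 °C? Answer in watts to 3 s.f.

126 W

ρ = 0.0280 μΩ·m = 2.80×10^-8 Ω·m
A = π(d/2)² = π(6.3000e-03 m)² = 1.247e-04 m²
R₍25₎ = ρL/A = (2.80×10^-8)(6.41)/(1.247e-04) = 0.001439 Ω
R₍114₎ = R₍25₎(1 + αΔT) = 0.001439 × (1 + 0.0042×89) = 0.001977 Ω
P = I²R = (252)² × 0.001977 = 126 W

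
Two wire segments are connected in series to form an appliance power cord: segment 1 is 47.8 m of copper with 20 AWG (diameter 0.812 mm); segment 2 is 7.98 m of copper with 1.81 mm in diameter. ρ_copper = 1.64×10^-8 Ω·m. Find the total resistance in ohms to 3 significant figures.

1.56 Ω

Segment 1: A = π(0.812/2 mm)² = π(4.0600e-04 m)² = 5.178e-07 m²
R₁ = ρL/A = (1.64×10^-8)(47.8)/(5.178e-07) = 1.514 Ω
Segment 2: A = π(d/2)² = π(9.0500e-04 m)² = 2.573e-06 m²
R₂ = (1.64×10^-8)(7.98)/(2.573e-06) = 0.05086 Ω
R = R₁ + R₂ = 1.56 Ω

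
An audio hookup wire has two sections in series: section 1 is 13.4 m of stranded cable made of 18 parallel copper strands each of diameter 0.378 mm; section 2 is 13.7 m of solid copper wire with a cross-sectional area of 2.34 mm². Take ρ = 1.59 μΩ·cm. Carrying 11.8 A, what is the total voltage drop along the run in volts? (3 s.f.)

2.34 V

ρ = 1.59 μΩ·cm = 1.59×10^-8 Ω·m
Section 1: A_strand = π(1.8900e-04)² = 1.122e-07 m²; R₁ = ρL/(N·A_s) = (1.59×10^-8)(13.4)/(18×1.122e-07) = 0.1055 Ω
Section 2: A = 2.34 mm² = 2.340e-06 m²
R₂ = (1.59×10^-8)(13.7)/(2.340e-06) = 0.09309 Ω
R = R₁ + R₂ = 0.1986 Ω
V = IR = 11.8 × 0.1986 = 2.34 V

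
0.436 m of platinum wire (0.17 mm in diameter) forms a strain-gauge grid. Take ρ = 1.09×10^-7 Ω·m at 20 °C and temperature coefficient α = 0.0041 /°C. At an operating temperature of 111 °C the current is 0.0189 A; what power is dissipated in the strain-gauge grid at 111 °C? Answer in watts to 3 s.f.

A = π(d/2)² = π(8.5000e-05 m)² = 2.270e-08 m²
R₍20₎ = ρL/A = (1.09×10^-7)(0.436)/(2.270e-08) = 2.094 Ω
R₍111₎ = R₍20₎(1 + αΔT) = 2.094 × (1 + 0.0041×91) = 2.875 Ω
P = I²R = (0.0189)² × 2.875 = 0.00103 W

0.00103 W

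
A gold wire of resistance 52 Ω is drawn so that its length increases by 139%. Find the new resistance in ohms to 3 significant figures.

k = 1 + 139/100 = 2.39; volume constant ⇒ A' = A/k, so R' = k²R.
R' = 5.712 × 52 = 297 Ω

297 Ω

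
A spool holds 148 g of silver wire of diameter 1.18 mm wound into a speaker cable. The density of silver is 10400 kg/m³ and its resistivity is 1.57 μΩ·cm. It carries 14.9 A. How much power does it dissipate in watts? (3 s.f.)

ρ = 1.57 μΩ·cm = 1.57×10^-8 Ω·m
A = π(d/2)² = π(5.9000e-04 m)² = 1.0936e-06 m²
L = m/(density·A) = 0.148/(10400×1.0936e-06) = 13.01 m
R = ρL/A = (1.57×10^-8)(13.01)/(1.0936e-06) = 0.1868 Ω
P = I²R = (14.9)² × 0.1868 = 41.5 W

41.5 W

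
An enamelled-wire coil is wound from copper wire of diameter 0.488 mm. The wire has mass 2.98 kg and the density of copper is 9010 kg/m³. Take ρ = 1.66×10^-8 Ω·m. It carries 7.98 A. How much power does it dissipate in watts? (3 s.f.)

9990 W

A = π(d/2)² = π(2.4400e-04 m)² = 1.8704e-07 m²
L = m/(density·A) = 2.98/(9010×1.8704e-07) = 1768 m
R = ρL/A = (1.66×10^-8)(1768)/(1.8704e-07) = 156.9 Ω
P = I²R = (7.98)² × 156.9 = 9990 W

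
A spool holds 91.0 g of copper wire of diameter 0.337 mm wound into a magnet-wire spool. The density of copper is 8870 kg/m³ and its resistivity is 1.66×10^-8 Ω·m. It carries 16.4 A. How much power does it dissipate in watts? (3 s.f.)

A = π(d/2)² = π(1.6850e-04 m)² = 8.9197e-08 m²
L = m/(density·A) = 0.091/(8870×8.9197e-08) = 115 m
R = ρL/A = (1.66×10^-8)(115)/(8.9197e-08) = 21.41 Ω
P = I²R = (16.4)² × 21.41 = 5760 W

5760 W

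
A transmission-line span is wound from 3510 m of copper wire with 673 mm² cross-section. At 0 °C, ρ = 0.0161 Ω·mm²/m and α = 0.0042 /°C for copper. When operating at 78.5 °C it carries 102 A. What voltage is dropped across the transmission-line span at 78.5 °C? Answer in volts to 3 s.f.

11.4 V

ρ = 0.0161 Ω·mm²/m = 1.61×10^-8 Ω·m
A = 673 mm² = 6.730e-04 m²
R₍0₎ = ρL/A = (1.61×10^-8)(3510)/(6.730e-04) = 0.08397 Ω
R₍78.5₎ = R₍0₎(1 + αΔT) = 0.08397 × (1 + 0.0042×78.5) = 0.1117 Ω
V = IR = 102 × 0.1117 = 11.4 V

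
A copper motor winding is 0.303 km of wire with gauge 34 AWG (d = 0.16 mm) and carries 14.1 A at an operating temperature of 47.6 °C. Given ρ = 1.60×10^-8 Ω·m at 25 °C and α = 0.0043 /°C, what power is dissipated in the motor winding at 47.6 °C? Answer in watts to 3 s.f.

A = π(0.16/2 mm)² = π(8.0000e-05 m)² = 2.011e-08 m²
R₍25₎ = ρL/A = (1.60×10^-8)(303)/(2.011e-08) = 241.1 Ω
R₍47.6₎ = R₍25₎(1 + αΔT) = 241.1 × (1 + 0.0043×22.6) = 264.6 Ω
P = I²R = (14.1)² × 264.6 = 52600 W

52600 W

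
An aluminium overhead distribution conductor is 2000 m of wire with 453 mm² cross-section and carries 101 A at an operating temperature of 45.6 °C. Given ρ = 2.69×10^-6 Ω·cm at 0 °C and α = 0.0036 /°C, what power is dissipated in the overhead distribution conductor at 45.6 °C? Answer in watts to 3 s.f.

ρ = 2.69×10^-6 Ω·cm = 2.69×10^-8 Ω·m
A = 453 mm² = 4.530e-04 m²
R₍0₎ = ρL/A = (2.69×10^-8)(2000)/(4.530e-04) = 0.1188 Ω
R₍45.6₎ = R₍0₎(1 + αΔT) = 0.1188 × (1 + 0.0036×45.6) = 0.1383 Ω
P = I²R = (101)² × 0.1383 = 1410 W

1410 W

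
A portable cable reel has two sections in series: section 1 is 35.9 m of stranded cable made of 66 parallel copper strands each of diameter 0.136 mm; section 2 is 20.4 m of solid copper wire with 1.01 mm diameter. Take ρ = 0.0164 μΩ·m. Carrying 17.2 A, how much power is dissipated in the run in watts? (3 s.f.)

305 W

ρ = 0.0164 μΩ·m = 1.64×10^-8 Ω·m
Section 1: A_strand = π(6.8000e-05)² = 1.453e-08 m²; R₁ = ρL/(N·A_s) = (1.64×10^-8)(35.9)/(66×1.453e-08) = 0.6141 Ω
Section 2: A = π(d/2)² = π(5.0500e-04 m)² = 8.012e-07 m²
R₂ = (1.64×10^-8)(20.4)/(8.012e-07) = 0.4176 Ω
R = R₁ + R₂ = 1.032 Ω
P = I²R = (17.2)² × 1.032 = 305 W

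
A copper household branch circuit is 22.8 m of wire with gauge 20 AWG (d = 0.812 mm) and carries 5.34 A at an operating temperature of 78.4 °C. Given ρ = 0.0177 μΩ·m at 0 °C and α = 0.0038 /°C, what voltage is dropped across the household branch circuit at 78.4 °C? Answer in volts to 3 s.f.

ρ = 0.0177 μΩ·m = 1.77×10^-8 Ω·m
A = π(0.812/2 mm)² = π(4.0600e-04 m)² = 5.178e-07 m²
R₍0₎ = ρL/A = (1.77×10^-8)(22.8)/(5.178e-07) = 0.7793 Ω
R₍78.4₎ = R₍0₎(1 + αΔT) = 0.7793 × (1 + 0.0038×78.4) = 1.011 Ω
V = IR = 5.34 × 1.011 = 5.40 V

5.40 V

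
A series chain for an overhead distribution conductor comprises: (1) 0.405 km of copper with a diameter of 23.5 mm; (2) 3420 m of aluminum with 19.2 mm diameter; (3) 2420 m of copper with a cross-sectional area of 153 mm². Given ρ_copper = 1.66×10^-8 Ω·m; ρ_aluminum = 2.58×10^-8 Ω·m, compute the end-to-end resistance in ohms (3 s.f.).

Seg 1: A = π(d/2)² = π(1.1750e-02 m)² = 4.337e-04 m²
R_1 = (1.66×10^-8)(405)/(4.337e-04) = 0.0155 Ω
Seg 2: A = π(d/2)² = π(9.6000e-03 m)² = 2.895e-04 m²
R_2 = (2.58×10^-8)(3420)/(2.895e-04) = 0.3048 Ω
Seg 3: A = 153 mm² = 1.530e-04 m²
R_3 = (1.66×10^-8)(2420)/(1.530e-04) = 0.2626 Ω
R_total = R_1 + R_2 + R_3 = 0.583 Ω

0.583 Ω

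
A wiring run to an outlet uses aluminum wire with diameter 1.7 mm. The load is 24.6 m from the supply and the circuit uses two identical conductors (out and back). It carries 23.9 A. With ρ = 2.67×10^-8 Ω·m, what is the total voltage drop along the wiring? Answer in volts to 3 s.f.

13.8 V

A = π(d/2)² = π(8.5000e-04 m)² = 2.270e-06 m²
Total conductor length (both ways) L = 2 × 24.6 = 49.2 m
R = ρL/A = (2.67×10^-8)(49.2)/(2.270e-06) = 0.5787 Ω
V = IR = 23.9 × 0.5787 = 13.8 V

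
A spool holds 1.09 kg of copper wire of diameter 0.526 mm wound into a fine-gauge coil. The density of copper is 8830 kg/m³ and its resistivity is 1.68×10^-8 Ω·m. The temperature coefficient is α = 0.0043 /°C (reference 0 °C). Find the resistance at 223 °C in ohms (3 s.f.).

A = π(d/2)² = π(2.6300e-04 m)² = 2.1730e-07 m²
L = m/(density·A) = 1.09/(8830×2.1730e-07) = 568.1 m
R = ρL/A = (1.68×10^-8)(568.1)/(2.1730e-07) = 43.92 Ω
R(223 °C) = 43.92 × (1 + 0.0043×223) = 86.0 Ω

86.0 Ω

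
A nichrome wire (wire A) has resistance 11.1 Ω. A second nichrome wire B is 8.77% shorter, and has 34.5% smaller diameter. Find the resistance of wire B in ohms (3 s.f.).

23.6 Ω

R ∝ L/d², so R_B/R_A = (1 − 8.77/100) × (1 − 34.5/100)⁻²
= 0.9123 × 2.331 = 2.126
R_B = 2.126 × 11.1 = 23.6 Ω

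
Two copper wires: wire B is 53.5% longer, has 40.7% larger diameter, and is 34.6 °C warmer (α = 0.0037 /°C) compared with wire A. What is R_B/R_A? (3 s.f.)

0.875

R ∝ ρL/d² with ρ ∝ (1+αΔT), so R_B/R_A = (1 + 53.5/100) × (1 + 40.7/100)⁻² × (1 + 0.0037×34.6)
= 1.535 × 0.5051 × 1.128 = 0.875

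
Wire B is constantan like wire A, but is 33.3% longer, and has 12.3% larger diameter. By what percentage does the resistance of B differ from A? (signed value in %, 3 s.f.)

R ∝ L/d², so R_B/R_A = (1 + 33.3/100) × (1 + 12.3/100)⁻²
= 1.333 × 0.7929 = 1.057
(R_B − R_A)/R_A = 1.057 − 1 = 5.70%

5.70%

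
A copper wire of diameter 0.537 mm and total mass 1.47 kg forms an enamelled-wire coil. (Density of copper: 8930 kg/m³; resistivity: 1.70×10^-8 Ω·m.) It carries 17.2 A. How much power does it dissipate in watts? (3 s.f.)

16100 W

A = π(d/2)² = π(2.6850e-04 m)² = 2.2648e-07 m²
L = m/(density·A) = 1.47/(8930×2.2648e-07) = 726.8 m
R = ρL/A = (1.70×10^-8)(726.8)/(2.2648e-07) = 54.56 Ω
P = I²R = (17.2)² × 54.56 = 16100 W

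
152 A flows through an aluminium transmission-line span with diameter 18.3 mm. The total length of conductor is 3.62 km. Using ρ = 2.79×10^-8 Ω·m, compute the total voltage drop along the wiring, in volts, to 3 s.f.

A = π(d/2)² = π(9.1500e-03 m)² = 2.630e-04 m²
R = ρL/A = (2.79×10^-8)(3620)/(2.630e-04) = 0.384 Ω
V = IR = 152 × 0.384 = 58.4 V

58.4 V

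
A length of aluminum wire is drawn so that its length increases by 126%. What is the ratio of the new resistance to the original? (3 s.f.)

k = 1 + 126/100 = 2.26; volume constant ⇒ A' = A/k, so R' = k²R.
Factor = 5.11

5.11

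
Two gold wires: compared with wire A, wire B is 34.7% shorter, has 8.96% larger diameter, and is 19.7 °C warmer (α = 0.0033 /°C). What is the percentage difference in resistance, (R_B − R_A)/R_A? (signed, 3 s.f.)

R ∝ ρL/d² with ρ ∝ (1+αΔT), so R_B/R_A = (1 − 34.7/100) × (1 + 8.96/100)⁻² × (1 + 0.0033×19.7)
= 0.653 × 0.8423 × 1.065 = 0.5858
(R_B − R_A)/R_A = 0.5858 − 1 = -41.4%

-41.4%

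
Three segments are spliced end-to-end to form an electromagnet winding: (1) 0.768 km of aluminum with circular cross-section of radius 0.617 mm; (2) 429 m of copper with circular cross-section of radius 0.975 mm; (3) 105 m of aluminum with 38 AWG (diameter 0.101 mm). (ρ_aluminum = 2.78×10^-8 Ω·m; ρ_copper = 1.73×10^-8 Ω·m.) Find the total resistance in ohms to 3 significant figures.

Seg 1: A = πr² = π(6.1700e-04 m)² = 1.196e-06 m²
R_1 = (2.78×10^-8)(768)/(1.196e-06) = 17.85 Ω
Seg 2: A = πr² = π(9.7500e-04 m)² = 2.986e-06 m²
R_2 = (1.73×10^-8)(429)/(2.986e-06) = 2.485 Ω
Seg 3: A = π(0.101/2 mm)² = π(5.0500e-05 m)² = 8.012e-09 m²
R_3 = (2.78×10^-8)(105)/(8.012e-09) = 364.3 Ω
R_total = R_1 + R_2 + R_3 = 385 Ω

385 Ω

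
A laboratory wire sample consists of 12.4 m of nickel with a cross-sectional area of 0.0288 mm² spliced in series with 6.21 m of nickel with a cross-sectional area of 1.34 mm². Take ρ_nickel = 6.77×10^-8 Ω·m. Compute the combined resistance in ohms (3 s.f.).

29.5 Ω

Segment 1: A = 0.0288 mm² = 2.880e-08 m²
R₁ = ρL/A = (6.77×10^-8)(12.4)/(2.880e-08) = 29.15 Ω
Segment 2: A = 1.34 mm² = 1.340e-06 m²
R₂ = (6.77×10^-8)(6.21)/(1.340e-06) = 0.3137 Ω
R = R₁ + R₂ = 29.5 Ω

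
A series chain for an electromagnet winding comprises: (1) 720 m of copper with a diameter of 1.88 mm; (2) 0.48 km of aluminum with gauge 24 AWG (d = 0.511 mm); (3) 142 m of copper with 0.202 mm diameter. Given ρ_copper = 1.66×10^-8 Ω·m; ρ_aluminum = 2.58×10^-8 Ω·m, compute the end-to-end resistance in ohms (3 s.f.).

Seg 1: A = π(d/2)² = π(9.4000e-04 m)² = 2.776e-06 m²
R_1 = (1.66×10^-8)(720)/(2.776e-06) = 4.306 Ω
Seg 2: A = π(0.511/2 mm)² = π(2.5550e-04 m)² = 2.051e-07 m²
R_2 = (2.58×10^-8)(480)/(2.051e-07) = 60.39 Ω
Seg 3: A = π(d/2)² = π(1.0100e-04 m)² = 3.205e-08 m²
R_3 = (1.66×10^-8)(142)/(3.205e-08) = 73.55 Ω
R_total = R_1 + R_2 + R_3 = 138 Ω

138 Ω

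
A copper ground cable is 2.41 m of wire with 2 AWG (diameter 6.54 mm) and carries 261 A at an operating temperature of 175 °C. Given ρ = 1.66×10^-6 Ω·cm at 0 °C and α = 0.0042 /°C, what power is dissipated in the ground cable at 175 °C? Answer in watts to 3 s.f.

ρ = 1.66×10^-6 Ω·cm = 1.66×10^-8 Ω·m
A = π(6.54/2 mm)² = π(3.2700e-03 m)² = 3.359e-05 m²
R₍0₎ = ρL/A = (1.66×10^-8)(2.41)/(3.359e-05) = 0.001191 Ω
R₍175₎ = R₍0₎(1 + αΔT) = 0.001191 × (1 + 0.0042×175) = 0.002066 Ω
P = I²R = (261)² × 0.002066 = 141 W

141 W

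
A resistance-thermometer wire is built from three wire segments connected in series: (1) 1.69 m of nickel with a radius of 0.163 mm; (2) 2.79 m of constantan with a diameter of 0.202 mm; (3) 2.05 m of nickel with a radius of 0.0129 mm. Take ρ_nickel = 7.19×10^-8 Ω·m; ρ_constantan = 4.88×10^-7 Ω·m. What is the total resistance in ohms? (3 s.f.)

Seg 1: A = πr² = π(1.6300e-04 m)² = 8.347e-08 m²
R_1 = (7.19×10^-8)(1.69)/(8.347e-08) = 1.456 Ω
Seg 2: A = π(d/2)² = π(1.0100e-04 m)² = 3.205e-08 m²
R_2 = (4.88×10^-7)(2.79)/(3.205e-08) = 42.48 Ω
Seg 3: A = πr² = π(1.2900e-05 m)² = 5.228e-10 m²
R_3 = (7.19×10^-8)(2.05)/(5.228e-10) = 281.9 Ω
R_total = R_1 + R_2 + R_3 = 326 Ω

326 Ω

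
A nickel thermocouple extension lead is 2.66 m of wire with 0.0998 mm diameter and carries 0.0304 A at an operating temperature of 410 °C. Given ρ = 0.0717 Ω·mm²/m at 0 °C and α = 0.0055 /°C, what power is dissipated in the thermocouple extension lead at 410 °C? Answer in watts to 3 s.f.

ρ = 0.0717 Ω·mm²/m = 7.17×10^-8 Ω·m
A = π(d/2)² = π(4.9900e-05 m)² = 7.823e-09 m²
R₍0₎ = ρL/A = (7.17×10^-8)(2.66)/(7.823e-09) = 24.38 Ω
R₍410₎ = R₍0₎(1 + αΔT) = 24.38 × (1 + 0.0055×410) = 79.36 Ω
P = I²R = (0.0304)² × 79.36 = 0.0733 W

0.0733 W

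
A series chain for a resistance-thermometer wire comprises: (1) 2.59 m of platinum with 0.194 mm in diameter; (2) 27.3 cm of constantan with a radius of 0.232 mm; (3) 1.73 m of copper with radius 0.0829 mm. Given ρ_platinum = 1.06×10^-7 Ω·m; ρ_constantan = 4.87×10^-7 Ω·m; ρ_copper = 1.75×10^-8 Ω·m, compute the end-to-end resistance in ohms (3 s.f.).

11.5 Ω

Seg 1: A = π(d/2)² = π(9.7000e-05 m)² = 2.956e-08 m²
R_1 = (1.06×10^-7)(2.59)/(2.956e-08) = 9.288 Ω
Seg 2: A = πr² = π(2.3200e-04 m)² = 1.691e-07 m²
R_2 = (4.87×10^-7)(0.273)/(1.691e-07) = 0.7863 Ω
Seg 3: A = πr² = π(8.2900e-05 m)² = 2.159e-08 m²
R_3 = (1.75×10^-8)(1.73)/(2.159e-08) = 1.402 Ω
R_total = R_1 + R_2 + R_3 = 11.5 Ω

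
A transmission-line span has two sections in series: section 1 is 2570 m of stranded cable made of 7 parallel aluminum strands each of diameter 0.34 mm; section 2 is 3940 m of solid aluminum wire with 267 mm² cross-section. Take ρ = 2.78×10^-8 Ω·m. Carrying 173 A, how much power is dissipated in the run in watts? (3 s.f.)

Section 1: A_strand = π(1.7000e-04)² = 9.079e-08 m²; R₁ = ρL/(N·A_s) = (2.78×10^-8)(2570)/(7×9.079e-08) = 112.4 Ω
Section 2: A = 267 mm² = 2.670e-04 m²
R₂ = (2.78×10^-8)(3940)/(2.670e-04) = 0.4102 Ω
R = R₁ + R₂ = 112.8 Ω
P = I²R = (173)² × 112.8 = 3.38×10^6 W

3.38×10^6 W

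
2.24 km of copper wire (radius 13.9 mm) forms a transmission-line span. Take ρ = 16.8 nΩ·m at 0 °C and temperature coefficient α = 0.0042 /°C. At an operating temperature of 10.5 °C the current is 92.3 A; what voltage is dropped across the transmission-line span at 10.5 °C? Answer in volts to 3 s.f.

ρ = 16.8 nΩ·m = 1.68×10^-8 Ω·m
A = πr² = π(1.3900e-02 m)² = 6.070e-04 m²
R₍0₎ = ρL/A = (1.68×10^-8)(2240)/(6.070e-04) = 0.062 Ω
R₍10.5₎ = R₍0₎(1 + αΔT) = 0.062 × (1 + 0.0042×10.5) = 0.06473 Ω
V = IR = 92.3 × 0.06473 = 5.97 V

5.97 V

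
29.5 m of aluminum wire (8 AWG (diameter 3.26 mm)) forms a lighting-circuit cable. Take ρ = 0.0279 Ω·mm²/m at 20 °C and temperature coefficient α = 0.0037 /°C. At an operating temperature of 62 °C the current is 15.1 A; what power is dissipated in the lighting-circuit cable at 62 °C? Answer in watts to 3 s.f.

26.0 W

ρ = 0.0279 Ω·mm²/m = 2.79×10^-8 Ω·m
A = π(3.26/2 mm)² = π(1.6300e-03 m)² = 8.347e-06 m²
R₍20₎ = ρL/A = (2.79×10^-8)(29.5)/(8.347e-06) = 0.09861 Ω
R₍62₎ = R₍20₎(1 + αΔT) = 0.09861 × (1 + 0.0037×42) = 0.1139 Ω
P = I²R = (15.1)² × 0.1139 = 26.0 W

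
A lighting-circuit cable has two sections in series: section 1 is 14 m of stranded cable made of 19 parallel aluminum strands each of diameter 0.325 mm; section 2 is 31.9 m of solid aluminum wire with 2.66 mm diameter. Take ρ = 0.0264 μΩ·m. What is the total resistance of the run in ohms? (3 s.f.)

0.386 Ω

ρ = 0.0264 μΩ·m = 2.64×10^-8 Ω·m
Section 1: A_strand = π(1.6250e-04)² = 8.296e-08 m²; R₁ = ρL/(N·A_s) = (2.64×10^-8)(14)/(19×8.296e-08) = 0.2345 Ω
Section 2: A = π(d/2)² = π(1.3300e-03 m)² = 5.557e-06 m²
R₂ = (2.64×10^-8)(31.9)/(5.557e-06) = 0.1515 Ω
R = R₁ + R₂ = 0.386 Ω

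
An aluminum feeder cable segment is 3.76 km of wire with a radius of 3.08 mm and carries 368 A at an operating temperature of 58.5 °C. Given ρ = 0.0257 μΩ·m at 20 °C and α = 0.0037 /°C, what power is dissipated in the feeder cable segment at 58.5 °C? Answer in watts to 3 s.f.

5.02×10^5 W

ρ = 0.0257 μΩ·m = 2.57×10^-8 Ω·m
A = πr² = π(3.0800e-03 m)² = 2.980e-05 m²
R₍20₎ = ρL/A = (2.57×10^-8)(3760)/(2.980e-05) = 3.242 Ω
R₍58.5₎ = R₍20₎(1 + αΔT) = 3.242 × (1 + 0.0037×38.5) = 3.704 Ω
P = I²R = (368)² × 3.704 = 5.02×10^5 W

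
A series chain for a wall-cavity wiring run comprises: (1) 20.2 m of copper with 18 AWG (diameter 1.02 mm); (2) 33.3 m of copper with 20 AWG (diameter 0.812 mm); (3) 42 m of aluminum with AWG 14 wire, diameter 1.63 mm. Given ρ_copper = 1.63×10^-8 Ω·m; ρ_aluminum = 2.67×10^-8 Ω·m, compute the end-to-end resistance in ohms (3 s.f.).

Seg 1: A = π(1.02/2 mm)² = π(5.1000e-04 m)² = 8.171e-07 m²
R_1 = (1.63×10^-8)(20.2)/(8.171e-07) = 0.4029 Ω
Seg 2: A = π(0.812/2 mm)² = π(4.0600e-04 m)² = 5.178e-07 m²
R_2 = (1.63×10^-8)(33.3)/(5.178e-07) = 1.048 Ω
Seg 3: A = π(1.63/2 mm)² = π(8.1500e-04 m)² = 2.087e-06 m²
R_3 = (2.67×10^-8)(42)/(2.087e-06) = 0.5374 Ω
R_total = R_1 + R_2 + R_3 = 1.99 Ω

1.99 Ω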